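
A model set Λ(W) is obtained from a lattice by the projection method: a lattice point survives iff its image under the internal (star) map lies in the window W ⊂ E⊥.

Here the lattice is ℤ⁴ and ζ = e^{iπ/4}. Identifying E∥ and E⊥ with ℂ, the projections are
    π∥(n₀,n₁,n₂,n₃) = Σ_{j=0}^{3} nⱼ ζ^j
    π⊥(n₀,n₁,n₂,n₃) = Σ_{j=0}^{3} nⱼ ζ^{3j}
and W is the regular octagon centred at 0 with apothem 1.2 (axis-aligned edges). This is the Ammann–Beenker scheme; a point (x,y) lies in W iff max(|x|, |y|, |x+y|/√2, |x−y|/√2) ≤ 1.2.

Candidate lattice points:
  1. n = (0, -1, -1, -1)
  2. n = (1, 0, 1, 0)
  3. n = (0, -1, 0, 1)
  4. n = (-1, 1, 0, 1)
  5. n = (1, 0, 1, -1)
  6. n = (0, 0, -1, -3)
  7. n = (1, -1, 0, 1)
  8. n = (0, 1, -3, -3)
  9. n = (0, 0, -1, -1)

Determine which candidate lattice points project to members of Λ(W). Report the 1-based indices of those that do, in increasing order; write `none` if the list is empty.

1, 9

Internal map: ζ^{3j} for j=0..3 gives (1,0), (−√2/2,√2/2), (0,−1), (√2/2,√2/2).
#1 (0, -1, -1, -1): internal (0.00000, -0.41421); octagon support 0.41421 vs apothem 1.2 → ∈ W
#2 (1, 0, 1, 0): internal (1.00000, -1.00000); octagon support 1.41421 vs apothem 1.2 → ∉ W
#3 (0, -1, 0, 1): internal (1.41421, 0.00000); octagon support 1.41421 vs apothem 1.2 → ∉ W
#4 (-1, 1, 0, 1): internal (-1.00000, 1.41421); octagon support 1.70711 vs apothem 1.2 → ∉ W
#5 (1, 0, 1, -1): internal (0.29289, -1.70711); octagon support 1.70711 vs apothem 1.2 → ∉ W
#6 (0, 0, -1, -3): internal (-2.12132, -1.12132); octagon support 2.29289 vs apothem 1.2 → ∉ W
#7 (1, -1, 0, 1): internal (2.41421, 0.00000); octagon support 2.41421 vs apothem 1.2 → ∉ W
#8 (0, 1, -3, -3): internal (-2.82843, 1.58579); octagon support 3.12132 vs apothem 1.2 → ∉ W
#9 (0, 0, -1, -1): internal (-0.70711, 0.29289); octagon support 0.70711 vs apothem 1.2 → ∈ W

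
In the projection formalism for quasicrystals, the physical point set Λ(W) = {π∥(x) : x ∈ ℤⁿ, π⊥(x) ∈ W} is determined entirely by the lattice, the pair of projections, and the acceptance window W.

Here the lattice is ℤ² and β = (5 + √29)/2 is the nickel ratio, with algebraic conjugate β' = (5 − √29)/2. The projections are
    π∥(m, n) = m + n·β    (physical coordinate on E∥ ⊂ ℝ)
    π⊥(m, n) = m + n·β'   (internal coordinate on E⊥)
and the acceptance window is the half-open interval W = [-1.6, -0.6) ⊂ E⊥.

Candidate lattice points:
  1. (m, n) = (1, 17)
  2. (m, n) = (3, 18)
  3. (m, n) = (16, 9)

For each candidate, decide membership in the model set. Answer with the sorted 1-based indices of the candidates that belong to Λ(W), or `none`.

none

Numerically β ≈ 5.1926 and β' = −1/β ≈ -0.1926.
#1 (1,17): internal coord 1 + (17)·β' = -2.2739; -2.2739 ∉ [-1.6, -0.6) → out
#2 (3,18): internal coord 3 + (18)·β' = -0.4665; -0.4665 ∉ [-1.6, -0.6) → out
#3 (16,9): internal coord 16 + (9)·β' = +14.2668; +14.2668 ∉ [-1.6, -0.6) → out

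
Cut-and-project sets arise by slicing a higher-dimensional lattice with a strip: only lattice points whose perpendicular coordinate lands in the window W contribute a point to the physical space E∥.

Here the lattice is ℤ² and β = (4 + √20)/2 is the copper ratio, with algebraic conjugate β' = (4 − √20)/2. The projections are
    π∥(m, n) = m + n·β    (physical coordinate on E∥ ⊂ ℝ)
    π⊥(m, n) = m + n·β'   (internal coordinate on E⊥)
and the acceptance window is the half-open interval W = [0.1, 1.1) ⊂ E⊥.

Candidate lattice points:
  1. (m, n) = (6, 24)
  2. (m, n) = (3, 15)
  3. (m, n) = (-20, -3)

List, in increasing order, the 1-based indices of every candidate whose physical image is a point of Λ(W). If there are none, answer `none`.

1

Numerically β ≈ 4.23607 and β' = −1/β ≈ -0.23607.
[1] lift (6,24): star map gives 0.33437; window check 0.1 ≤ 0.33437 < 1.1 is true → IN Λ
[2] lift (3,15): star map gives -0.54102; window check 0.1 ≤ -0.54102 < 1.1 is false → out
[3] lift (-20,-3): star map gives -19.29180; window check 0.1 ≤ -19.29180 < 1.1 is false → out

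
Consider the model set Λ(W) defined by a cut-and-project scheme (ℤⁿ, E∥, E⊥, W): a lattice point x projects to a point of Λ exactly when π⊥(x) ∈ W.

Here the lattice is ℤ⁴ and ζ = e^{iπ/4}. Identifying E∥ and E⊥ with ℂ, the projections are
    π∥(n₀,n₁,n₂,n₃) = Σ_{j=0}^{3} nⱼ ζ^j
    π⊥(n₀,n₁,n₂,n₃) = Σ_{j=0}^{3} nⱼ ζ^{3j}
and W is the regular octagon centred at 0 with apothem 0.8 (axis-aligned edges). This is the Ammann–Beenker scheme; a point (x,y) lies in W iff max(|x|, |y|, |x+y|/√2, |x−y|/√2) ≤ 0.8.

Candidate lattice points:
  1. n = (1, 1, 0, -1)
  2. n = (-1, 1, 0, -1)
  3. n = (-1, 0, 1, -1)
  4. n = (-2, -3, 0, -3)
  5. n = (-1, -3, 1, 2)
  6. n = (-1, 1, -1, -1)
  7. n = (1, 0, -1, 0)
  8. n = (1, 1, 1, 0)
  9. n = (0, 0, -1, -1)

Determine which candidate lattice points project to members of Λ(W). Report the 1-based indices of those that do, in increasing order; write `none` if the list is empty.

π⊥(n) = n₀ + n₁ζ³ + n₂ζ⁶ + n₃ζ⁹ where ζ = e^{iπ/4}.
candidate 1: n = (1, 1, 0, -1) → π⊥ ≈ (-0.41421, +0.00000); max(|x|,|y|,|x±y|/√2) = 0.41421 ≤ 0.8 ⇒ ∈ W
candidate 2: n = (-1, 1, 0, -1) → π⊥ ≈ (-2.41421, +0.00000); max(|x|,|y|,|x±y|/√2) = 2.41421 > 0.8 ⇒ ∉ W
candidate 3: n = (-1, 0, 1, -1) → π⊥ ≈ (-1.70711, -1.70711); max(|x|,|y|,|x±y|/√2) = 2.41421 > 0.8 ⇒ ∉ W
candidate 4: n = (-2, -3, 0, -3) → π⊥ ≈ (-2.00000, -4.24264); max(|x|,|y|,|x±y|/√2) = 4.41421 > 0.8 ⇒ ∉ W
candidate 5: n = (-1, -3, 1, 2) → π⊥ ≈ (+2.53553, -1.70711); max(|x|,|y|,|x±y|/√2) = 3.00000 > 0.8 ⇒ ∉ W
candidate 6: n = (-1, 1, -1, -1) → π⊥ ≈ (-2.41421, +1.00000); max(|x|,|y|,|x±y|/√2) = 2.41421 > 0.8 ⇒ ∉ W
candidate 7: n = (1, 0, -1, 0) → π⊥ ≈ (+1.00000, +1.00000); max(|x|,|y|,|x±y|/√2) = 1.41421 > 0.8 ⇒ ∉ W
candidate 8: n = (1, 1, 1, 0) → π⊥ ≈ (+0.29289, -0.29289); max(|x|,|y|,|x±y|/√2) = 0.41421 ≤ 0.8 ⇒ ∈ W
candidate 9: n = (0, 0, -1, -1) → π⊥ ≈ (-0.70711, +0.29289); max(|x|,|y|,|x±y|/√2) = 0.70711 ≤ 0.8 ⇒ ∈ W

1, 8, 9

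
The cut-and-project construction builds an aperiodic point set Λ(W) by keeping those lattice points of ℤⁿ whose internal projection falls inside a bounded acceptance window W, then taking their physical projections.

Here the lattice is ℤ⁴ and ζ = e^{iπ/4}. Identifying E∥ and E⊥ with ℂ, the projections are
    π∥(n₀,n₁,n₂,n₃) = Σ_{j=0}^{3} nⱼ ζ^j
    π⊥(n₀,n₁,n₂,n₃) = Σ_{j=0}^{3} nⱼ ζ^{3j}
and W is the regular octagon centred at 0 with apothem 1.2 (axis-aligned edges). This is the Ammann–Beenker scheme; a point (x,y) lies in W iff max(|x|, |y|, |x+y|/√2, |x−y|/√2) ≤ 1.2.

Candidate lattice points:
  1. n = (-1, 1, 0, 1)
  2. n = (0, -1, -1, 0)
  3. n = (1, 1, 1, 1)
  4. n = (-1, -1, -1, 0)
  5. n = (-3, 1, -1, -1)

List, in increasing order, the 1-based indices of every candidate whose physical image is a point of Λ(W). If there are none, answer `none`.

Internal map: ζ^{3j} for j=0..3 gives (1,0), (−√2/2,√2/2), (0,−1), (√2/2,√2/2).
candidate 1: n = (-1, 1, 0, 1) → π⊥ ≈ (-1.0000, +1.4142); max(|x|,|y|,|x±y|/√2) = 1.7071 > 1.2 ⇒ ∉ W
candidate 2: n = (0, -1, -1, 0) → π⊥ ≈ (+0.7071, +0.2929); max(|x|,|y|,|x±y|/√2) = 0.7071 ≤ 1.2 ⇒ ∈ W
candidate 3: n = (1, 1, 1, 1) → π⊥ ≈ (+1.0000, +0.4142); max(|x|,|y|,|x±y|/√2) = 1.0000 ≤ 1.2 ⇒ ∈ W
candidate 4: n = (-1, -1, -1, 0) → π⊥ ≈ (-0.2929, +0.2929); max(|x|,|y|,|x±y|/√2) = 0.4142 ≤ 1.2 ⇒ ∈ W
candidate 5: n = (-3, 1, -1, -1) → π⊥ ≈ (-4.4142, +1.0000); max(|x|,|y|,|x±y|/√2) = 4.4142 > 1.2 ⇒ ∉ W

2, 3, 4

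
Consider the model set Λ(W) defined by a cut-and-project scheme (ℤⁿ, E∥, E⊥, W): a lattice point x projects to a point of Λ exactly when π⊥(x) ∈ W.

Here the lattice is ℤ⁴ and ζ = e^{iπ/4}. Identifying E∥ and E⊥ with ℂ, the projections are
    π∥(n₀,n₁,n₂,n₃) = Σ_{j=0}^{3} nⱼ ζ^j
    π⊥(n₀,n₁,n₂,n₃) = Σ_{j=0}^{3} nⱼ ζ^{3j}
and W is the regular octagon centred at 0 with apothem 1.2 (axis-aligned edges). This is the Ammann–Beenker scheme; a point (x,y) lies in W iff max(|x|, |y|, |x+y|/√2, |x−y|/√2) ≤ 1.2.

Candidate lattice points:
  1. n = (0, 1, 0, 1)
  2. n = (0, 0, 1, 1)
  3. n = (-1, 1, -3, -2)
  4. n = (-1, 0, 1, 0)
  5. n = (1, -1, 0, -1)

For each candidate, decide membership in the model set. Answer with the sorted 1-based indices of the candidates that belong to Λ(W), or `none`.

2

π⊥(n) = n₀ + n₁ζ³ + n₂ζ⁶ + n₃ζ⁹ where ζ = e^{iπ/4}.
#1 (0, 1, 0, 1): internal (0.0000, 1.4142); octagon support 1.4142 vs apothem 1.2 → ∉ W
#2 (0, 0, 1, 1): internal (0.7071, -0.2929); octagon support 0.7071 vs apothem 1.2 → ∈ W
#3 (-1, 1, -3, -2): internal (-3.1213, 2.2929); octagon support 3.8284 vs apothem 1.2 → ∉ W
#4 (-1, 0, 1, 0): internal (-1.0000, -1.0000); octagon support 1.4142 vs apothem 1.2 → ∉ W
#5 (1, -1, 0, -1): internal (1.0000, -1.4142); octagon support 1.7071 vs apothem 1.2 → ∉ W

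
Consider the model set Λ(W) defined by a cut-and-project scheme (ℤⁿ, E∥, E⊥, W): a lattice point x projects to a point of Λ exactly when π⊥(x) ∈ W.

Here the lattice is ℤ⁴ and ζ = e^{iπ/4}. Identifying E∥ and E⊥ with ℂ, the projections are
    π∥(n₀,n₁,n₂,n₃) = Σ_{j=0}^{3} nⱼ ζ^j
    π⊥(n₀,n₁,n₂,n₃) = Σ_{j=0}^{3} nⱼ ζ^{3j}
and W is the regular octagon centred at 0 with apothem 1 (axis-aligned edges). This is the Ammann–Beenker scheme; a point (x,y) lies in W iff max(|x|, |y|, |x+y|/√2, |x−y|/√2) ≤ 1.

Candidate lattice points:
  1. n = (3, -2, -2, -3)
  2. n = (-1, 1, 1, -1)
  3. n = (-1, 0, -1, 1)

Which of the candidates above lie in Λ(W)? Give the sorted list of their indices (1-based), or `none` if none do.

With ζ = e^{iπ/4} the internal vectors are ζ^0,ζ^3,ζ^6,ζ^9.
candidate 1: n = (3, -2, -2, -3) → π⊥ ≈ (+2.2929, -1.5355); max(|x|,|y|,|x±y|/√2) = 2.7071 > 1 ⇒ ∉ W
candidate 2: n = (-1, 1, 1, -1) → π⊥ ≈ (-2.4142, -1.0000); max(|x|,|y|,|x±y|/√2) = 2.4142 > 1 ⇒ ∉ W
candidate 3: n = (-1, 0, -1, 1) → π⊥ ≈ (-0.2929, +1.7071); max(|x|,|y|,|x±y|/√2) = 1.7071 > 1 ⇒ ∉ W

none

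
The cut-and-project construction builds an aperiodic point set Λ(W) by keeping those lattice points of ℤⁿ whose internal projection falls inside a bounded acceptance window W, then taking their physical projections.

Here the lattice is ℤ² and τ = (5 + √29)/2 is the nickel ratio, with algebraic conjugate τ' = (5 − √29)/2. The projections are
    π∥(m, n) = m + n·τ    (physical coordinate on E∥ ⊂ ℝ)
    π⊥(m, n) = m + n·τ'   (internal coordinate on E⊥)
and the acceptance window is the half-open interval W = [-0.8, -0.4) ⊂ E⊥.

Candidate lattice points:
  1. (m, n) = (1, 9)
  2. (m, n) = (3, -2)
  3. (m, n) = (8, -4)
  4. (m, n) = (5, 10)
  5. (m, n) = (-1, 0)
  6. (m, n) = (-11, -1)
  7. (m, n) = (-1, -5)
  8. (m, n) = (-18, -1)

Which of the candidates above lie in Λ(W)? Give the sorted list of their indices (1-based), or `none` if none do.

1

Compute τ' = (5−√29)/2 = -0.19258, so π⊥(m,n) = m -0.19258·n.
candidate 1: (m,n)=(1,9) → π∥ = 1+9·τ ≈ 47.73324, π⊥ = 1+9·τ' ≈ -0.73324 ∈ [-0.8, -0.4) ⇒ IN Λ
candidate 2: (m,n)=(3,-2) → π∥ = 3-2·τ ≈ -7.38516, π⊥ = 3-2·τ' ≈ 3.38516 ∉ [-0.8, -0.4) ⇒ out
candidate 3: (m,n)=(8,-4) → π∥ = 8-4·τ ≈ -12.77033, π⊥ = 8-4·τ' ≈ 8.77033 ∉ [-0.8, -0.4) ⇒ out
candidate 4: (m,n)=(5,10) → π∥ = 5+10·τ ≈ 56.92582, π⊥ = 5+10·τ' ≈ 3.07418 ∉ [-0.8, -0.4) ⇒ out
candidate 5: (m,n)=(-1,0) → π∥ = -1+0·τ ≈ -1.00000, π⊥ = -1+0·τ' ≈ -1.00000 ∉ [-0.8, -0.4) ⇒ out
candidate 6: (m,n)=(-11,-1) → π∥ = -11-1·τ ≈ -16.19258, π⊥ = -11-1·τ' ≈ -10.80742 ∉ [-0.8, -0.4) ⇒ out
candidate 7: (m,n)=(-1,-5) → π∥ = -1-5·τ ≈ -26.96291, π⊥ = -1-5·τ' ≈ -0.03709 ∉ [-0.8, -0.4) ⇒ out
candidate 8: (m,n)=(-18,-1) → π∥ = -18-1·τ ≈ -23.19258, π⊥ = -18-1·τ' ≈ -17.80742 ∉ [-0.8, -0.4) ⇒ out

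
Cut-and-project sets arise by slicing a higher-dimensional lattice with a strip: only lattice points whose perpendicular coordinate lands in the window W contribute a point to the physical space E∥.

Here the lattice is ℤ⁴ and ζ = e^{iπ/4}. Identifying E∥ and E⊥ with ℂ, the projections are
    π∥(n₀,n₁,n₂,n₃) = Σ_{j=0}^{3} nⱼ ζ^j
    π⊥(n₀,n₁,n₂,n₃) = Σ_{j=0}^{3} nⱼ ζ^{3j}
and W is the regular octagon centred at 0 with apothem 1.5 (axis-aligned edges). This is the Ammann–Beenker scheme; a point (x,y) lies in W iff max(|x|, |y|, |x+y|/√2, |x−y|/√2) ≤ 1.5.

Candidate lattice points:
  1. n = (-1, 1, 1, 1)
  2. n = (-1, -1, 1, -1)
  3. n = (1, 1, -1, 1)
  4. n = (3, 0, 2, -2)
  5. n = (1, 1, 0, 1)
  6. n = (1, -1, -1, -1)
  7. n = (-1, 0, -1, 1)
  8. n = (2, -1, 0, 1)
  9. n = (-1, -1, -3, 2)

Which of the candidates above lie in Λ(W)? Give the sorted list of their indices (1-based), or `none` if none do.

1, 6

With ζ = e^{iπ/4} the internal vectors are ζ^0,ζ^3,ζ^6,ζ^9.
#1 (-1, 1, 1, 1): internal (-1.0000, 0.4142); octagon support 1.0000 vs apothem 1.5 → ∈ W
#2 (-1, -1, 1, -1): internal (-1.0000, -2.4142); octagon support 2.4142 vs apothem 1.5 → ∉ W
#3 (1, 1, -1, 1): internal (1.0000, 2.4142); octagon support 2.4142 vs apothem 1.5 → ∉ W
#4 (3, 0, 2, -2): internal (1.5858, -3.4142); octagon support 3.5355 vs apothem 1.5 → ∉ W
#5 (1, 1, 0, 1): internal (1.0000, 1.4142); octagon support 1.7071 vs apothem 1.5 → ∉ W
#6 (1, -1, -1, -1): internal (1.0000, -0.4142); octagon support 1.0000 vs apothem 1.5 → ∈ W
#7 (-1, 0, -1, 1): internal (-0.2929, 1.7071); octagon support 1.7071 vs apothem 1.5 → ∉ W
#8 (2, -1, 0, 1): internal (3.4142, 0.0000); octagon support 3.4142 vs apothem 1.5 → ∉ W
#9 (-1, -1, -3, 2): internal (1.1213, 3.7071); octagon support 3.7071 vs apothem 1.5 → ∉ W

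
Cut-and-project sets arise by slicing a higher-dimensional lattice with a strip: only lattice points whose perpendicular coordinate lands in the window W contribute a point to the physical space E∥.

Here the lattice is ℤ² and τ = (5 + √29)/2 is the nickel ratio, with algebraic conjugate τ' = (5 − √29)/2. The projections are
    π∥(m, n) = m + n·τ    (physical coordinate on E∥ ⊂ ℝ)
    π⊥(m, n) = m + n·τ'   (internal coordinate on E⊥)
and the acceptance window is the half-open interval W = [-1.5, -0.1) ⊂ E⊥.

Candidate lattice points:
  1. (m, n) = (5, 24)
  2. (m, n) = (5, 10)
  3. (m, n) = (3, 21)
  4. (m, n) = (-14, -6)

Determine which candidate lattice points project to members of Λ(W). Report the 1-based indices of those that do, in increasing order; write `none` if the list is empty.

3

Numerically τ ≈ 5.192582 and τ' = −1/τ ≈ -0.192582.
candidate 1: (m,n)=(5,24) → π∥ = 5+24·τ ≈ 129.621978, π⊥ = 5+24·τ' ≈ 0.378022 ∉ [-1.5, -0.1) ⇒ out
candidate 2: (m,n)=(5,10) → π∥ = 5+10·τ ≈ 56.925824, π⊥ = 5+10·τ' ≈ 3.074176 ∉ [-1.5, -0.1) ⇒ out
candidate 3: (m,n)=(3,21) → π∥ = 3+21·τ ≈ 112.044230, π⊥ = 3+21·τ' ≈ -1.044230 ∈ [-1.5, -0.1) ⇒ IN Λ
candidate 4: (m,n)=(-14,-6) → π∥ = -14-6·τ ≈ -45.155494, π⊥ = -14-6·τ' ≈ -12.844506 ∉ [-1.5, -0.1) ⇒ out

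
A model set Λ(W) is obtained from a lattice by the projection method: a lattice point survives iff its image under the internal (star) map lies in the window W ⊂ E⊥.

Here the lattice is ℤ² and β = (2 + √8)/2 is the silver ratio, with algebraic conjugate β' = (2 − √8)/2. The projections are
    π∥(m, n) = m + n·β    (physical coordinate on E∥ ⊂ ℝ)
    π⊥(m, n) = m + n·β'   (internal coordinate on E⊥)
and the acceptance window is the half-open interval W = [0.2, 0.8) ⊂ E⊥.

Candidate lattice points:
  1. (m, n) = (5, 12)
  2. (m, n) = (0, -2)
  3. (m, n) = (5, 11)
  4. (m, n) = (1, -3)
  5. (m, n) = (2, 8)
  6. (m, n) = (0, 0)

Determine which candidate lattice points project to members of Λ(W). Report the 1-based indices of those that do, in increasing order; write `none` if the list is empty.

Numerically β ≈ 2.414214 and β' = −1/β ≈ -0.414214.
candidate 1: (m,n)=(5,12) → π∥ = 5+12·β ≈ 33.970563, π⊥ = 5+12·β' ≈ 0.029437 ∉ [0.2, 0.8) ⇒ out
candidate 2: (m,n)=(0,-2) → π∥ = 0-2·β ≈ -4.828427, π⊥ = 0-2·β' ≈ 0.828427 ∉ [0.2, 0.8) ⇒ out
candidate 3: (m,n)=(5,11) → π∥ = 5+11·β ≈ 31.556349, π⊥ = 5+11·β' ≈ 0.443651 ∈ [0.2, 0.8) ⇒ IN Λ
candidate 4: (m,n)=(1,-3) → π∥ = 1-3·β ≈ -6.242641, π⊥ = 1-3·β' ≈ 2.242641 ∉ [0.2, 0.8) ⇒ out
candidate 5: (m,n)=(2,8) → π∥ = 2+8·β ≈ 21.313708, π⊥ = 2+8·β' ≈ -1.313708 ∉ [0.2, 0.8) ⇒ out
candidate 6: (m,n)=(0,0) → π∥ = 0+0·β ≈ 0.000000, π⊥ = 0+0·β' ≈ 0.000000 ∉ [0.2, 0.8) ⇒ out

3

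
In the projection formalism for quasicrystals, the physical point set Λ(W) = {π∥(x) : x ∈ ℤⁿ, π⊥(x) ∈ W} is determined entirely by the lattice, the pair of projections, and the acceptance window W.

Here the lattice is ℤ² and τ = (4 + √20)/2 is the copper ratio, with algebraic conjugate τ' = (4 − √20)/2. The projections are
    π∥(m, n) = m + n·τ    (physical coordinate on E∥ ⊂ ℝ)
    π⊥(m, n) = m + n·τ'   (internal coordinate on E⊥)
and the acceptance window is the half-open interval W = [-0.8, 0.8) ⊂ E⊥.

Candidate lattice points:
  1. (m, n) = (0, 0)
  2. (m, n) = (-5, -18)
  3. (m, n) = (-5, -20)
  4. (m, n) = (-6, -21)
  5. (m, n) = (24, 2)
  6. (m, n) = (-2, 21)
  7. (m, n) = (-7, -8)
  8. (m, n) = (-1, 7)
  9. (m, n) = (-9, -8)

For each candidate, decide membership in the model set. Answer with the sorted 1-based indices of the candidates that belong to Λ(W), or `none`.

1, 2, 3

Compute τ' = (4−√20)/2 = -0.236068, so π⊥(m,n) = m -0.236068·n.
#1 (0,0): internal coord 0 + (0)·τ' = +0.000000; +0.000000 ∈ [-0.8, 0.8) → IN Λ
#2 (-5,-18): internal coord -5 + (-18)·τ' = -0.750776; -0.750776 ∈ [-0.8, 0.8) → IN Λ
#3 (-5,-20): internal coord -5 + (-20)·τ' = -0.278640; -0.278640 ∈ [-0.8, 0.8) → IN Λ
#4 (-6,-21): internal coord -6 + (-21)·τ' = -1.042572; -1.042572 ∉ [-0.8, 0.8) → out
#5 (24,2): internal coord 24 + (2)·τ' = +23.527864; +23.527864 ∉ [-0.8, 0.8) → out
#6 (-2,21): internal coord -2 + (21)·τ' = -6.957428; -6.957428 ∉ [-0.8, 0.8) → out
#7 (-7,-8): internal coord -7 + (-8)·τ' = -5.111456; -5.111456 ∉ [-0.8, 0.8) → out
#8 (-1,7): internal coord -1 + (7)·τ' = -2.652476; -2.652476 ∉ [-0.8, 0.8) → out
#9 (-9,-8): internal coord -9 + (-8)·τ' = -7.111456; -7.111456 ∉ [-0.8, 0.8) → out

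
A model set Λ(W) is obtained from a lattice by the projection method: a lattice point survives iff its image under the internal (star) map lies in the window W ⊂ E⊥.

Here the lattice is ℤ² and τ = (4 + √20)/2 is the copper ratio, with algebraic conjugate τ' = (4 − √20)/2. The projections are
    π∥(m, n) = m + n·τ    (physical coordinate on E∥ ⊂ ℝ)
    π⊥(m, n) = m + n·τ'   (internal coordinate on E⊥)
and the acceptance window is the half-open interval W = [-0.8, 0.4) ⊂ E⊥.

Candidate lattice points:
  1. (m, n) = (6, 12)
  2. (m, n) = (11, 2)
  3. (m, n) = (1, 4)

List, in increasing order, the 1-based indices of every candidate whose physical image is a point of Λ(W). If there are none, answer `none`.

3

Compute τ' = (4−√20)/2 = -0.2361, so π⊥(m,n) = m -0.2361·n.
candidate 1: (m,n)=(6,12) → π∥ = 6+12·τ ≈ 56.8328, π⊥ = 6+12·τ' ≈ 3.1672 ∉ [-0.8, 0.4) ⇒ out
candidate 2: (m,n)=(11,2) → π∥ = 11+2·τ ≈ 19.4721, π⊥ = 11+2·τ' ≈ 10.5279 ∉ [-0.8, 0.4) ⇒ out
candidate 3: (m,n)=(1,4) → π∥ = 1+4·τ ≈ 17.9443, π⊥ = 1+4·τ' ≈ 0.0557 ∈ [-0.8, 0.4) ⇒ IN Λ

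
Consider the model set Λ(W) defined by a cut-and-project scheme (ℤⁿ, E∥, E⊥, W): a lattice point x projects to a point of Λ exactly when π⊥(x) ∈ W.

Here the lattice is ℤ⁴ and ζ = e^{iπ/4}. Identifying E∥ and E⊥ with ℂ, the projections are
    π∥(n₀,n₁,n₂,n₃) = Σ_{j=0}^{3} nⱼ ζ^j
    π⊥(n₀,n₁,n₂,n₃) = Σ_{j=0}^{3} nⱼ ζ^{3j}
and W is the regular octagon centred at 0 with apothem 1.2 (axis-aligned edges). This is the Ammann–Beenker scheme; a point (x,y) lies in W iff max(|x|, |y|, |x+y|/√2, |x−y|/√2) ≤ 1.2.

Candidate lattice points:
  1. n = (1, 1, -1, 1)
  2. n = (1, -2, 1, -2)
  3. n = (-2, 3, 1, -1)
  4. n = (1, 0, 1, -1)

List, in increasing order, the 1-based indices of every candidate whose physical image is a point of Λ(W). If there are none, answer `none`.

With ζ = e^{iπ/4} the internal vectors are ζ^0,ζ^3,ζ^6,ζ^9.
#1 (1, 1, -1, 1): internal (1.0000, 2.4142); octagon support 2.4142 vs apothem 1.2 → ∉ W
#2 (1, -2, 1, -2): internal (1.0000, -3.8284); octagon support 3.8284 vs apothem 1.2 → ∉ W
#3 (-2, 3, 1, -1): internal (-4.8284, 0.4142); octagon support 4.8284 vs apothem 1.2 → ∉ W
#4 (1, 0, 1, -1): internal (0.2929, -1.7071); octagon support 1.7071 vs apothem 1.2 → ∉ W

none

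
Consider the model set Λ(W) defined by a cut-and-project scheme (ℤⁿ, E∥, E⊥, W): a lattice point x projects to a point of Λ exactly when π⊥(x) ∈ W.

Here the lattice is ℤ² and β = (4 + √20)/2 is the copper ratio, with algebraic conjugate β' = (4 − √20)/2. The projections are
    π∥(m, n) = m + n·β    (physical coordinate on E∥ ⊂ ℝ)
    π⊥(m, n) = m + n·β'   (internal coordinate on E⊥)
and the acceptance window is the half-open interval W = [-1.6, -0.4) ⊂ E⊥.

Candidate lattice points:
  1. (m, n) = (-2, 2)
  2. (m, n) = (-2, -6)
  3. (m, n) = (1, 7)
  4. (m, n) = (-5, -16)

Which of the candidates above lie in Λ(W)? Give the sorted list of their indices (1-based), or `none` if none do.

2, 3, 4

Compute β' = (4−√20)/2 = -0.23607, so π⊥(m,n) = m -0.23607·n.
#1 (-2,2): internal coord -2 + (2)·β' = -2.47214; -2.47214 ∉ [-1.6, -0.4) → out
#2 (-2,-6): internal coord -2 + (-6)·β' = -0.58359; -0.58359 ∈ [-1.6, -0.4) → IN Λ
#3 (1,7): internal coord 1 + (7)·β' = -0.65248; -0.65248 ∈ [-1.6, -0.4) → IN Λ
#4 (-5,-16): internal coord -5 + (-16)·β' = -1.22291; -1.22291 ∈ [-1.6, -0.4) → IN Λ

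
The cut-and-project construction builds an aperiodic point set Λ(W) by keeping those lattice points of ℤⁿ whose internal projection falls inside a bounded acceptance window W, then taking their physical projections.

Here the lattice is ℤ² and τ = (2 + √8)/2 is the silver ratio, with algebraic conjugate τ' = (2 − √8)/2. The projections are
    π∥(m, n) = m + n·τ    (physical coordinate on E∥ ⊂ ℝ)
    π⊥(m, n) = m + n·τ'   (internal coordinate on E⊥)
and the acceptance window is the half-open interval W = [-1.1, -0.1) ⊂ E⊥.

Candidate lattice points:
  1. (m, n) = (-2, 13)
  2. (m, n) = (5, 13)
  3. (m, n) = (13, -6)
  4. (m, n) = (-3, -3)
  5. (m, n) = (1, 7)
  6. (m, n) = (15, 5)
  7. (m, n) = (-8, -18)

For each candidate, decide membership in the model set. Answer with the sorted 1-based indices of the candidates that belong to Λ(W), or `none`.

2, 7

Compute τ' = (2−√8)/2 = -0.41421, so π⊥(m,n) = m -0.41421·n.
[1] lift (-2,13): star map gives -7.38478; window check -1.1 ≤ -7.38478 < -0.1 is false → out
[2] lift (5,13): star map gives -0.38478; window check -1.1 ≤ -0.38478 < -0.1 is true → IN Λ
[3] lift (13,-6): star map gives 15.48528; window check -1.1 ≤ 15.48528 < -0.1 is false → out
[4] lift (-3,-3): star map gives -1.75736; window check -1.1 ≤ -1.75736 < -0.1 is false → out
[5] lift (1,7): star map gives -1.89949; window check -1.1 ≤ -1.89949 < -0.1 is false → out
[6] lift (15,5): star map gives 12.92893; window check -1.1 ≤ 12.92893 < -0.1 is false → out
[7] lift (-8,-18): star map gives -0.54416; window check -1.1 ≤ -0.54416 < -0.1 is true → IN Λ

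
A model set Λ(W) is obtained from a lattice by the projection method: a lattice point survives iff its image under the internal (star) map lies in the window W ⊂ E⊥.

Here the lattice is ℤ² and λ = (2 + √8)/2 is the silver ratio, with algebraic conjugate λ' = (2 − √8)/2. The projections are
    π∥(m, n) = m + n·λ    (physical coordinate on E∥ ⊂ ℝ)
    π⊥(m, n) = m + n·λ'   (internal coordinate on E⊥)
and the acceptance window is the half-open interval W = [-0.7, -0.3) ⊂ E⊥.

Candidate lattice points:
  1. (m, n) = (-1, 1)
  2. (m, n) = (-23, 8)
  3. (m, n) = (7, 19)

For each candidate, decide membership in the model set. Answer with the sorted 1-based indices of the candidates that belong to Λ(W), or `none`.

Numerically λ ≈ 2.41421 and λ' = −1/λ ≈ -0.41421.
candidate 1: (m,n)=(-1,1) → π∥ = -1+1·λ ≈ 1.41421, π⊥ = -1+1·λ' ≈ -1.41421 ∉ [-0.7, -0.3) ⇒ out
candidate 2: (m,n)=(-23,8) → π∥ = -23+8·λ ≈ -3.68629, π⊥ = -23+8·λ' ≈ -26.31371 ∉ [-0.7, -0.3) ⇒ out
candidate 3: (m,n)=(7,19) → π∥ = 7+19·λ ≈ 52.87006, π⊥ = 7+19·λ' ≈ -0.87006 ∉ [-0.7, -0.3) ⇒ out

none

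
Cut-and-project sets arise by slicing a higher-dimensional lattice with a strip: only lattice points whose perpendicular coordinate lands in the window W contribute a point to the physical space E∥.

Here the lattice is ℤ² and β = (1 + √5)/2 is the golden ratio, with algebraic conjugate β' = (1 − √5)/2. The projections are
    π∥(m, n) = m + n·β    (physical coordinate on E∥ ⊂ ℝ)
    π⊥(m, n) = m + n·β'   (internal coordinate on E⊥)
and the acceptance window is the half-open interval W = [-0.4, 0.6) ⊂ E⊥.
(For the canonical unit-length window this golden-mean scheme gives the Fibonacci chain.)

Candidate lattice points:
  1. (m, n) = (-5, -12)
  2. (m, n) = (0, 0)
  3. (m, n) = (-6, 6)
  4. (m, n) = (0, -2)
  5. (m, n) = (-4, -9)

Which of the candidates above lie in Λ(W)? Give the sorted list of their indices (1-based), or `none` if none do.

2

β' = (1−√5)/2 ≈ -0.61803.
[1] lift (-5,-12): star map gives 2.41641; window check -0.4 ≤ 2.41641 < 0.6 is false → out
[2] lift (0,0): star map gives 0.00000; window check -0.4 ≤ 0.00000 < 0.6 is true → IN Λ
[3] lift (-6,6): star map gives -9.70820; window check -0.4 ≤ -9.70820 < 0.6 is false → out
[4] lift (0,-2): star map gives 1.23607; window check -0.4 ≤ 1.23607 < 0.6 is false → out
[5] lift (-4,-9): star map gives 1.56231; window check -0.4 ≤ 1.56231 < 0.6 is false → out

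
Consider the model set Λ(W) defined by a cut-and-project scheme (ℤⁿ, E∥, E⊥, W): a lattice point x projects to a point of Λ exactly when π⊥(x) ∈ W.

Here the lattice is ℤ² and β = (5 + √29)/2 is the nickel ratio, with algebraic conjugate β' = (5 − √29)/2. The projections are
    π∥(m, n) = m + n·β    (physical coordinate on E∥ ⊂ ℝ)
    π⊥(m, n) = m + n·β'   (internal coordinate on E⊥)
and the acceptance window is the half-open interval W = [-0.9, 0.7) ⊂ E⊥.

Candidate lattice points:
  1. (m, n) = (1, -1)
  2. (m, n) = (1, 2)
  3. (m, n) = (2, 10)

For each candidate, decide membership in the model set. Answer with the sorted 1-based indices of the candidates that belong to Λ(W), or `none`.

2, 3

β' = (5−√29)/2 ≈ -0.1926.
#1 (1,-1): internal coord 1 + (-1)·β' = +1.1926; +1.1926 ∉ [-0.9, 0.7) → out
#2 (1,2): internal coord 1 + (2)·β' = +0.6148; +0.6148 ∈ [-0.9, 0.7) → IN Λ
#3 (2,10): internal coord 2 + (10)·β' = +0.0742; +0.0742 ∈ [-0.9, 0.7) → IN Λ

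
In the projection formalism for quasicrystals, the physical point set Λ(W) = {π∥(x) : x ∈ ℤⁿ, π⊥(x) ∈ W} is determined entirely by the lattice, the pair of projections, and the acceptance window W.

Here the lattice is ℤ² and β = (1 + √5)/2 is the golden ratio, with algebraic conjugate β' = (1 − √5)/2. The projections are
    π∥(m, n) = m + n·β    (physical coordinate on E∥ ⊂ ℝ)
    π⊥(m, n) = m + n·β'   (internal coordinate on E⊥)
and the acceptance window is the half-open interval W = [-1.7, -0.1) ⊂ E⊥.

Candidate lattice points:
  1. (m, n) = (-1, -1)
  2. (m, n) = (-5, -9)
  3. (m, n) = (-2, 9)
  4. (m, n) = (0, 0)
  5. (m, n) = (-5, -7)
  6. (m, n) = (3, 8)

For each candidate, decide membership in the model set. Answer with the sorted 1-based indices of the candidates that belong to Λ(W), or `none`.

1, 5

Compute β' = (1−√5)/2 = -0.61803, so π⊥(m,n) = m -0.61803·n.
#1 (-1,-1): internal coord -1 + (-1)·β' = -0.38197; -0.38197 ∈ [-1.7, -0.1) → IN Λ
#2 (-5,-9): internal coord -5 + (-9)·β' = +0.56231; +0.56231 ∉ [-1.7, -0.1) → out
#3 (-2,9): internal coord -2 + (9)·β' = -7.56231; -7.56231 ∉ [-1.7, -0.1) → out
#4 (0,0): internal coord 0 + (0)·β' = +0.00000; +0.00000 ∉ [-1.7, -0.1) → out
#5 (-5,-7): internal coord -5 + (-7)·β' = -0.67376; -0.67376 ∈ [-1.7, -0.1) → IN Λ
#6 (3,8): internal coord 3 + (8)·β' = -1.94427; -1.94427 ∉ [-1.7, -0.1) → out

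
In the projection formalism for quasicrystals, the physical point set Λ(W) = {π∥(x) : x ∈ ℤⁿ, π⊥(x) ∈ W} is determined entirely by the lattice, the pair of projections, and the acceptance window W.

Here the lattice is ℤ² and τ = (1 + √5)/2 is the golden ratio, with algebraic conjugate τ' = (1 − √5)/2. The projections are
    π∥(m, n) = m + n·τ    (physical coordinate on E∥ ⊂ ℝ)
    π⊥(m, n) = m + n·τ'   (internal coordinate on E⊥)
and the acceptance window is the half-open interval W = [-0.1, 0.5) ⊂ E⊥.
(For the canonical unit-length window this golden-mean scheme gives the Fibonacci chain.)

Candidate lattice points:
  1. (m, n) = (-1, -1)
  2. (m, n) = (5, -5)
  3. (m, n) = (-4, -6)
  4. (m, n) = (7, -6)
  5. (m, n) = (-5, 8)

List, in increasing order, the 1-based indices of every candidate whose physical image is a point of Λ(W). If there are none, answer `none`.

Compute τ' = (1−√5)/2 = -0.618034, so π⊥(m,n) = m -0.618034·n.
[1] lift (-1,-1): star map gives -0.381966; window check -0.1 ≤ -0.381966 < 0.5 is false → out
[2] lift (5,-5): star map gives 8.090170; window check -0.1 ≤ 8.090170 < 0.5 is false → out
[3] lift (-4,-6): star map gives -0.291796; window check -0.1 ≤ -0.291796 < 0.5 is false → out
[4] lift (7,-6): star map gives 10.708204; window check -0.1 ≤ 10.708204 < 0.5 is false → out
[5] lift (-5,8): star map gives -9.944272; window check -0.1 ≤ -9.944272 < 0.5 is false → out

none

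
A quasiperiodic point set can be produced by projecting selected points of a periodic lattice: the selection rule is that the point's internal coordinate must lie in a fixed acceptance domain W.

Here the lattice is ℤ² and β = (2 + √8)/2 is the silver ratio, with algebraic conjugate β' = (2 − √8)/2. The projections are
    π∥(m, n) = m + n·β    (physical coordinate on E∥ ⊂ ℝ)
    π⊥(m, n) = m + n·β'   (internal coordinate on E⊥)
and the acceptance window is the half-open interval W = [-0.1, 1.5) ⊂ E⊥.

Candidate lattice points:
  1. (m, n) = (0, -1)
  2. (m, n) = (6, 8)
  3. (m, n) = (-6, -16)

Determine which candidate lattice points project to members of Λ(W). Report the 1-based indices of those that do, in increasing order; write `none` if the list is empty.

Numerically β ≈ 2.414214 and β' = −1/β ≈ -0.414214.
[1] lift (0,-1): star map gives 0.414214; window check -0.1 ≤ 0.414214 < 1.5 is true → IN Λ
[2] lift (6,8): star map gives 2.686292; window check -0.1 ≤ 2.686292 < 1.5 is false → out
[3] lift (-6,-16): star map gives 0.627417; window check -0.1 ≤ 0.627417 < 1.5 is true → IN Λ

1, 3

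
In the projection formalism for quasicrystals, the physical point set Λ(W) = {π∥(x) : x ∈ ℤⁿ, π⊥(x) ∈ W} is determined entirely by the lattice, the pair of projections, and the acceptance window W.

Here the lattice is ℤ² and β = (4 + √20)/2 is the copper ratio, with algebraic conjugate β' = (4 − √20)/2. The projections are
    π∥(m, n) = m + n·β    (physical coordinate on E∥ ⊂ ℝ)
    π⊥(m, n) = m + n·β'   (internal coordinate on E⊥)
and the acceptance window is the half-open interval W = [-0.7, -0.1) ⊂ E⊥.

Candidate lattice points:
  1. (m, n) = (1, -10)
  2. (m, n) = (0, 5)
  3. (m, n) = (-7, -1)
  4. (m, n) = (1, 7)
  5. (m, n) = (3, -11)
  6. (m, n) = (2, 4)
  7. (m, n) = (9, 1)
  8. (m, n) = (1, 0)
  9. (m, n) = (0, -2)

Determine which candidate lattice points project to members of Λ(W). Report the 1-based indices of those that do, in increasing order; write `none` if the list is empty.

β' = (4−√20)/2 ≈ -0.236068.
[1] lift (1,-10): star map gives 3.360680; window check -0.7 ≤ 3.360680 < -0.1 is false → out
[2] lift (0,5): star map gives -1.180340; window check -0.7 ≤ -1.180340 < -0.1 is false → out
[3] lift (-7,-1): star map gives -6.763932; window check -0.7 ≤ -6.763932 < -0.1 is false → out
[4] lift (1,7): star map gives -0.652476; window check -0.7 ≤ -0.652476 < -0.1 is true → IN Λ
[5] lift (3,-11): star map gives 5.596748; window check -0.7 ≤ 5.596748 < -0.1 is false → out
[6] lift (2,4): star map gives 1.055728; window check -0.7 ≤ 1.055728 < -0.1 is false → out
[7] lift (9,1): star map gives 8.763932; window check -0.7 ≤ 8.763932 < -0.1 is false → out
[8] lift (1,0): star map gives 1.000000; window check -0.7 ≤ 1.000000 < -0.1 is false → out
[9] lift (0,-2): star map gives 0.472136; window check -0.7 ≤ 0.472136 < -0.1 is false → out

4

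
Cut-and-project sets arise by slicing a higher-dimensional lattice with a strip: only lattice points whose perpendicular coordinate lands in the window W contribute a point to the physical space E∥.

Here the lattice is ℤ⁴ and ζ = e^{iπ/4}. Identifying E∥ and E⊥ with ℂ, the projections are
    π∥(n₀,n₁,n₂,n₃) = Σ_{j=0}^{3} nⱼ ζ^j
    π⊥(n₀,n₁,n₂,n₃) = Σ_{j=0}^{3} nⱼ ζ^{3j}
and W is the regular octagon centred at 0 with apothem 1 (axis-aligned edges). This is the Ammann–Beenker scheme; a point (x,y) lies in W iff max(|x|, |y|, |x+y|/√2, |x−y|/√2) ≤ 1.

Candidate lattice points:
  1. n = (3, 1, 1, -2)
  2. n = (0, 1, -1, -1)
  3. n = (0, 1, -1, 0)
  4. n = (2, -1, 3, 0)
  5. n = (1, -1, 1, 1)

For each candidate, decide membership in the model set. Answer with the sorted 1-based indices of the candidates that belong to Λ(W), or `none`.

none

Internal map: ζ^{3j} for j=0..3 gives (1,0), (−√2/2,√2/2), (0,−1), (√2/2,√2/2).
#1 (3, 1, 1, -2): internal (0.87868, -1.70711); octagon support 1.82843 vs apothem 1 → ∉ W
#2 (0, 1, -1, -1): internal (-1.41421, 1.00000); octagon support 1.70711 vs apothem 1 → ∉ W
#3 (0, 1, -1, 0): internal (-0.70711, 1.70711); octagon support 1.70711 vs apothem 1 → ∉ W
#4 (2, -1, 3, 0): internal (2.70711, -3.70711); octagon support 4.53553 vs apothem 1 → ∉ W
#5 (1, -1, 1, 1): internal (2.41421, -1.00000); octagon support 2.41421 vs apothem 1 → ∉ W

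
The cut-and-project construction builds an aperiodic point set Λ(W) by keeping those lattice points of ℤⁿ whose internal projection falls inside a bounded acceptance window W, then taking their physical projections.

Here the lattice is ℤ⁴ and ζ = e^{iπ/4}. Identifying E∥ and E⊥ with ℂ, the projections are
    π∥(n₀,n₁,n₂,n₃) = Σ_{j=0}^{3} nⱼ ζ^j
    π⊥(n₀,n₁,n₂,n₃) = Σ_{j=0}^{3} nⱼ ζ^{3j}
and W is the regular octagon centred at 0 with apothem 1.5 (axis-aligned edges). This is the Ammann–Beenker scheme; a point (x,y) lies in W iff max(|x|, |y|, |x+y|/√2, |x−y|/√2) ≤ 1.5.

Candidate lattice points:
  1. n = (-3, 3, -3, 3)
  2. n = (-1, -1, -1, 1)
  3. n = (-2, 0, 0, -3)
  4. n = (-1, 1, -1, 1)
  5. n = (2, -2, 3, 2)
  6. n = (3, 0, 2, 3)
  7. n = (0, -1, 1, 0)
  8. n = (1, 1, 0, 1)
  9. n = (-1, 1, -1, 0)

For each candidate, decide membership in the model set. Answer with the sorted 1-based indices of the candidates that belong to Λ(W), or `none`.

2

π⊥(n) = n₀ + n₁ζ³ + n₂ζ⁶ + n₃ζ⁹ where ζ = e^{iπ/4}.
candidate 1: n = (-3, 3, -3, 3) → π⊥ ≈ (-3.00000, +7.24264); max(|x|,|y|,|x±y|/√2) = 7.24264 > 1.5 ⇒ ∉ W
candidate 2: n = (-1, -1, -1, 1) → π⊥ ≈ (+0.41421, +1.00000); max(|x|,|y|,|x±y|/√2) = 1.00000 ≤ 1.5 ⇒ ∈ W
candidate 3: n = (-2, 0, 0, -3) → π⊥ ≈ (-4.12132, -2.12132); max(|x|,|y|,|x±y|/√2) = 4.41421 > 1.5 ⇒ ∉ W
candidate 4: n = (-1, 1, -1, 1) → π⊥ ≈ (-1.00000, +2.41421); max(|x|,|y|,|x±y|/√2) = 2.41421 > 1.5 ⇒ ∉ W
candidate 5: n = (2, -2, 3, 2) → π⊥ ≈ (+4.82843, -3.00000); max(|x|,|y|,|x±y|/√2) = 5.53553 > 1.5 ⇒ ∉ W
candidate 6: n = (3, 0, 2, 3) → π⊥ ≈ (+5.12132, +0.12132); max(|x|,|y|,|x±y|/√2) = 5.12132 > 1.5 ⇒ ∉ W
candidate 7: n = (0, -1, 1, 0) → π⊥ ≈ (+0.70711, -1.70711); max(|x|,|y|,|x±y|/√2) = 1.70711 > 1.5 ⇒ ∉ W
candidate 8: n = (1, 1, 0, 1) → π⊥ ≈ (+1.00000, +1.41421); max(|x|,|y|,|x±y|/√2) = 1.70711 > 1.5 ⇒ ∉ W
candidate 9: n = (-1, 1, -1, 0) → π⊥ ≈ (-1.70711, +1.70711); max(|x|,|y|,|x±y|/√2) = 2.41421 > 1.5 ⇒ ∉ W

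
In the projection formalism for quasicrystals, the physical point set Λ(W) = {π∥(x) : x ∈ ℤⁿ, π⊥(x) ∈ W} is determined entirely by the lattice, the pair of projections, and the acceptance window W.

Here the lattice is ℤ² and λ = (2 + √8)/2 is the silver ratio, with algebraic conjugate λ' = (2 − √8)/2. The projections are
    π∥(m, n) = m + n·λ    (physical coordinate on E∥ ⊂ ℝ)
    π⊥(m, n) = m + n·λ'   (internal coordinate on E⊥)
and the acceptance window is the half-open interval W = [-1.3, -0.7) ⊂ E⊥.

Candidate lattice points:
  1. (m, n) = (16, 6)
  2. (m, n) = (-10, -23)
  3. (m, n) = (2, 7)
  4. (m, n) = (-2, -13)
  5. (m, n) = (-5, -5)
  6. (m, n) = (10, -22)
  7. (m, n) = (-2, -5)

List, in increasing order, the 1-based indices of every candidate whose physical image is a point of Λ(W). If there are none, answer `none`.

Numerically λ ≈ 2.414214 and λ' = −1/λ ≈ -0.414214.
candidate 1: (m,n)=(16,6) → π∥ = 16+6·λ ≈ 30.485281, π⊥ = 16+6·λ' ≈ 13.514719 ∉ [-1.3, -0.7) ⇒ out
candidate 2: (m,n)=(-10,-23) → π∥ = -10-23·λ ≈ -65.526912, π⊥ = -10-23·λ' ≈ -0.473088 ∉ [-1.3, -0.7) ⇒ out
candidate 3: (m,n)=(2,7) → π∥ = 2+7·λ ≈ 18.899495, π⊥ = 2+7·λ' ≈ -0.899495 ∈ [-1.3, -0.7) ⇒ IN Λ
candidate 4: (m,n)=(-2,-13) → π∥ = -2-13·λ ≈ -33.384776, π⊥ = -2-13·λ' ≈ 3.384776 ∉ [-1.3, -0.7) ⇒ out
candidate 5: (m,n)=(-5,-5) → π∥ = -5-5·λ ≈ -17.071068, π⊥ = -5-5·λ' ≈ -2.928932 ∉ [-1.3, -0.7) ⇒ out
candidate 6: (m,n)=(10,-22) → π∥ = 10-22·λ ≈ -43.112698, π⊥ = 10-22·λ' ≈ 19.112698 ∉ [-1.3, -0.7) ⇒ out
candidate 7: (m,n)=(-2,-5) → π∥ = -2-5·λ ≈ -14.071068, π⊥ = -2-5·λ' ≈ 0.071068 ∉ [-1.3, -0.7) ⇒ out

3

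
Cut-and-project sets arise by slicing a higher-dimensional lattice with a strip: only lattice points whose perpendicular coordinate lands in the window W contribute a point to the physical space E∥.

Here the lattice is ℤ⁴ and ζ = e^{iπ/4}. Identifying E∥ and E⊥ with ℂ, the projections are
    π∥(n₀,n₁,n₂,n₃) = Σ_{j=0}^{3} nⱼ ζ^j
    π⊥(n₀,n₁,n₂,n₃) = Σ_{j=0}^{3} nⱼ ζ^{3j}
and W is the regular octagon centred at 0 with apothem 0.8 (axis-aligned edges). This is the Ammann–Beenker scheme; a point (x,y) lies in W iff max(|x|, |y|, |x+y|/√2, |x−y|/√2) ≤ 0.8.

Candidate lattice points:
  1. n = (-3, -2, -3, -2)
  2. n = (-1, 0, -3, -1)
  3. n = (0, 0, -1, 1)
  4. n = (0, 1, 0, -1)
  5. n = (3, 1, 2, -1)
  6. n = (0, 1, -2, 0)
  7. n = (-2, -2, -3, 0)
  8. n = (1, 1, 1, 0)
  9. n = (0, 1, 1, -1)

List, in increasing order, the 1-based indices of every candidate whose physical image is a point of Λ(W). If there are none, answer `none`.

With ζ = e^{iπ/4} the internal vectors are ζ^0,ζ^3,ζ^6,ζ^9.
#1 (-3, -2, -3, -2): internal (-3.000000, 0.171573); octagon support 3.000000 vs apothem 0.8 → ∉ W
#2 (-1, 0, -3, -1): internal (-1.707107, 2.292893); octagon support 2.828427 vs apothem 0.8 → ∉ W
#3 (0, 0, -1, 1): internal (0.707107, 1.707107); octagon support 1.707107 vs apothem 0.8 → ∉ W
#4 (0, 1, 0, -1): internal (-1.414214, 0.000000); octagon support 1.414214 vs apothem 0.8 → ∉ W
#5 (3, 1, 2, -1): internal (1.585786, -2.000000); octagon support 2.535534 vs apothem 0.8 → ∉ W
#6 (0, 1, -2, 0): internal (-0.707107, 2.707107); octagon support 2.707107 vs apothem 0.8 → ∉ W
#7 (-2, -2, -3, 0): internal (-0.585786, 1.585786); octagon support 1.585786 vs apothem 0.8 → ∉ W
#8 (1, 1, 1, 0): internal (0.292893, -0.292893); octagon support 0.414214 vs apothem 0.8 → ∈ W
#9 (0, 1, 1, -1): internal (-1.414214, -1.000000); octagon support 1.707107 vs apothem 0.8 → ∉ W

8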